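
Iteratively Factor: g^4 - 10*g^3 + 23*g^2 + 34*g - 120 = (g - 3)*(g^3 - 7*g^2 + 2*g + 40) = (g - 4)*(g - 3)*(g^2 - 3*g - 10) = (g - 5)*(g - 4)*(g - 3)*(g + 2)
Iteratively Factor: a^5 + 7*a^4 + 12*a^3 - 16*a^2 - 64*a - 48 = (a + 2)*(a^4 + 5*a^3 + 2*a^2 - 20*a - 24) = (a - 2)*(a + 2)*(a^3 + 7*a^2 + 16*a + 12) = (a - 2)*(a + 2)^2*(a^2 + 5*a + 6) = (a - 2)*(a + 2)^3*(a + 3)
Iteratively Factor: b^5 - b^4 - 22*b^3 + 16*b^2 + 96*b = (b - 3)*(b^4 + 2*b^3 - 16*b^2 - 32*b) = (b - 3)*(b + 4)*(b^3 - 2*b^2 - 8*b) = (b - 3)*(b + 2)*(b + 4)*(b^2 - 4*b) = (b - 4)*(b - 3)*(b + 2)*(b + 4)*(b)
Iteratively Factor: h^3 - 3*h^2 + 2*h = (h - 1)*(h^2 - 2*h) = h*(h - 1)*(h - 2)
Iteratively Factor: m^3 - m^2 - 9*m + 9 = (m - 1)*(m^2 - 9) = (m - 3)*(m - 1)*(m + 3)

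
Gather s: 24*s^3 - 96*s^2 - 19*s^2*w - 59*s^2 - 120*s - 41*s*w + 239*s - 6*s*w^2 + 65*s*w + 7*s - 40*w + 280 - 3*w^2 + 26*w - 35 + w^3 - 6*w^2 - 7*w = 24*s^3 + s^2*(-19*w - 155) + s*(-6*w^2 + 24*w + 126) + w^3 - 9*w^2 - 21*w + 245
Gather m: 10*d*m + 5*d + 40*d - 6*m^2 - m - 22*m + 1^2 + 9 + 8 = 45*d - 6*m^2 + m*(10*d - 23) + 18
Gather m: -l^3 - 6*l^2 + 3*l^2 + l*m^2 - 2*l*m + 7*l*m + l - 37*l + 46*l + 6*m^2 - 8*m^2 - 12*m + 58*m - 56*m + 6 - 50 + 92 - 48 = -l^3 - 3*l^2 + 10*l + m^2*(l - 2) + m*(5*l - 10)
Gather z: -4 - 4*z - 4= -4*z - 8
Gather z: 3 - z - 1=2 - z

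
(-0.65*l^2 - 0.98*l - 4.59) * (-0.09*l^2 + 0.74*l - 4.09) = 0.0585*l^4 - 0.3928*l^3 + 2.3464*l^2 + 0.6116*l + 18.7731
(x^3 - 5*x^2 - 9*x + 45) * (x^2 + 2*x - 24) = x^5 - 3*x^4 - 43*x^3 + 147*x^2 + 306*x - 1080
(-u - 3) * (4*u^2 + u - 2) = -4*u^3 - 13*u^2 - u + 6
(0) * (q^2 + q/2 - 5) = 0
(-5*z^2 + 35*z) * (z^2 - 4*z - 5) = -5*z^4 + 55*z^3 - 115*z^2 - 175*z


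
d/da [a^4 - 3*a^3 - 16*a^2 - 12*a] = 4*a^3 - 9*a^2 - 32*a - 12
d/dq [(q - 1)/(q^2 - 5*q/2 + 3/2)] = -4/(4*q^2 - 12*q + 9)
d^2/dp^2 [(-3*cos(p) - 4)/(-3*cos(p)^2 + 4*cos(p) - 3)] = 2*(243*(1 - cos(2*p))^2*cos(p) + 180*(1 - cos(2*p))^2 + 966*cos(p) + 200*cos(2*p) - 144*cos(3*p) - 54*cos(5*p) - 1032)/(8*cos(p) - 3*cos(2*p) - 9)^3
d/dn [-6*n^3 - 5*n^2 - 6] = 2*n*(-9*n - 5)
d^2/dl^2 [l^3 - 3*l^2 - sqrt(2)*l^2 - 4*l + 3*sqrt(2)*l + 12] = 6*l - 6 - 2*sqrt(2)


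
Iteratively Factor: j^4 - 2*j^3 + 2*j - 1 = (j + 1)*(j^3 - 3*j^2 + 3*j - 1) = (j - 1)*(j + 1)*(j^2 - 2*j + 1) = (j - 1)^2*(j + 1)*(j - 1)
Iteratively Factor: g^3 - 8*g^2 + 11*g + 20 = (g - 4)*(g^2 - 4*g - 5) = (g - 5)*(g - 4)*(g + 1)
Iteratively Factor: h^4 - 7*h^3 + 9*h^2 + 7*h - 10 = (h - 2)*(h^3 - 5*h^2 - h + 5) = (h - 2)*(h + 1)*(h^2 - 6*h + 5) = (h - 2)*(h - 1)*(h + 1)*(h - 5)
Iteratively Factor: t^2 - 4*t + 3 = (t - 1)*(t - 3)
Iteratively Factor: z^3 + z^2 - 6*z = (z - 2)*(z^2 + 3*z) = (z - 2)*(z + 3)*(z)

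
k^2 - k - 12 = (k - 4)*(k + 3)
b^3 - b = b*(b - 1)*(b + 1)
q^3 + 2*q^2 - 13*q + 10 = (q - 2)*(q - 1)*(q + 5)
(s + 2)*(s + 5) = s^2 + 7*s + 10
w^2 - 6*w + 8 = (w - 4)*(w - 2)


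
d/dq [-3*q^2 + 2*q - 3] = 2 - 6*q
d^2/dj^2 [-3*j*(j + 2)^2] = -18*j - 24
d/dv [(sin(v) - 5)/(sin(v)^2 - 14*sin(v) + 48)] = (10*sin(v) + cos(v)^2 - 23)*cos(v)/(sin(v)^2 - 14*sin(v) + 48)^2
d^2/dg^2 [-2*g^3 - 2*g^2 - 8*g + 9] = -12*g - 4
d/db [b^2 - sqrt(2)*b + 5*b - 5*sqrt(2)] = 2*b - sqrt(2) + 5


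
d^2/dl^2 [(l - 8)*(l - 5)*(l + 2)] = 6*l - 22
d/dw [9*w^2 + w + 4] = 18*w + 1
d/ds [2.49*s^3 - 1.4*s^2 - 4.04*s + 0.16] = 7.47*s^2 - 2.8*s - 4.04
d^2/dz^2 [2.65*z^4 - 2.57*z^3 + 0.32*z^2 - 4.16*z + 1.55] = 31.8*z^2 - 15.42*z + 0.64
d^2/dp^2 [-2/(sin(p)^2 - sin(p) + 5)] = 2*(4*sin(p)^4 - 3*sin(p)^3 - 25*sin(p)^2 + 11*sin(p) + 8)/(sin(p)^2 - sin(p) + 5)^3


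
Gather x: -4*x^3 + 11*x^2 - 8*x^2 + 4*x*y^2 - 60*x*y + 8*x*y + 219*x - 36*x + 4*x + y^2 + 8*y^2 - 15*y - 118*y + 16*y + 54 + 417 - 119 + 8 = -4*x^3 + 3*x^2 + x*(4*y^2 - 52*y + 187) + 9*y^2 - 117*y + 360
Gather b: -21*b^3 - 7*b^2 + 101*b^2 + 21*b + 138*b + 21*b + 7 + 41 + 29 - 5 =-21*b^3 + 94*b^2 + 180*b + 72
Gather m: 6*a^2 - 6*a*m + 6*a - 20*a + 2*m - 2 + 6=6*a^2 - 14*a + m*(2 - 6*a) + 4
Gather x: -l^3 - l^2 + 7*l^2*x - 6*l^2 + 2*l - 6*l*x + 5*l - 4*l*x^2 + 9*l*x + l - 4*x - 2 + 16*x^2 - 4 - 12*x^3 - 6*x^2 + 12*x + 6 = -l^3 - 7*l^2 + 8*l - 12*x^3 + x^2*(10 - 4*l) + x*(7*l^2 + 3*l + 8)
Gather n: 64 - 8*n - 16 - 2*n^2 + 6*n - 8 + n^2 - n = -n^2 - 3*n + 40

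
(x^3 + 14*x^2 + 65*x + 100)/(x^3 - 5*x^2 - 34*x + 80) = (x^2 + 9*x + 20)/(x^2 - 10*x + 16)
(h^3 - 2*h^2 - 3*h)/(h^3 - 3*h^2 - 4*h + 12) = h*(h + 1)/(h^2 - 4)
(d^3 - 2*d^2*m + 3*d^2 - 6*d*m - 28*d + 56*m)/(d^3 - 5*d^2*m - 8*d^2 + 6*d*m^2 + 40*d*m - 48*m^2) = (d^2 + 3*d - 28)/(d^2 - 3*d*m - 8*d + 24*m)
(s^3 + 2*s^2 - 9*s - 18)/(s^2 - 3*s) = s + 5 + 6/s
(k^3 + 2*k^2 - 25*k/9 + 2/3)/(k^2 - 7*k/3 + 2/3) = (k^2 + 7*k/3 - 2)/(k - 2)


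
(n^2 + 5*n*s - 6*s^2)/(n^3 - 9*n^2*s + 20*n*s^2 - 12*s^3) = (n + 6*s)/(n^2 - 8*n*s + 12*s^2)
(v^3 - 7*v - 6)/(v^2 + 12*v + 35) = (v^3 - 7*v - 6)/(v^2 + 12*v + 35)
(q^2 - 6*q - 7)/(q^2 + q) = (q - 7)/q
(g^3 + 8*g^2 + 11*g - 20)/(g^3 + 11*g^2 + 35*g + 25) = (g^2 + 3*g - 4)/(g^2 + 6*g + 5)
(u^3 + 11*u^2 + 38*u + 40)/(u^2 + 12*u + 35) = (u^2 + 6*u + 8)/(u + 7)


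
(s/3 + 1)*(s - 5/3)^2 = s^3/3 - s^2/9 - 65*s/27 + 25/9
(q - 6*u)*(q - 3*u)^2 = q^3 - 12*q^2*u + 45*q*u^2 - 54*u^3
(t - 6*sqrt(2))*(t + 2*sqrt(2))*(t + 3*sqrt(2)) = t^3 - sqrt(2)*t^2 - 48*t - 72*sqrt(2)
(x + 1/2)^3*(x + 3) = x^4 + 9*x^3/2 + 21*x^2/4 + 19*x/8 + 3/8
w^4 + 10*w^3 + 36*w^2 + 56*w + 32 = (w + 2)^3*(w + 4)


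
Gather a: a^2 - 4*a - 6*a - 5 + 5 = a^2 - 10*a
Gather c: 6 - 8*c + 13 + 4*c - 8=11 - 4*c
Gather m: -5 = -5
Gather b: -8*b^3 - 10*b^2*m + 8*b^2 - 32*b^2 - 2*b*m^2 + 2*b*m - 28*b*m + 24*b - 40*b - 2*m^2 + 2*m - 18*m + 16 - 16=-8*b^3 + b^2*(-10*m - 24) + b*(-2*m^2 - 26*m - 16) - 2*m^2 - 16*m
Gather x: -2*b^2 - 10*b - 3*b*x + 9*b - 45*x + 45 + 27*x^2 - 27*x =-2*b^2 - b + 27*x^2 + x*(-3*b - 72) + 45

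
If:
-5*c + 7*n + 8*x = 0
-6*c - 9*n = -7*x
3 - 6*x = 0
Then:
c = 121/174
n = -13/174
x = 1/2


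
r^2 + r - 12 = (r - 3)*(r + 4)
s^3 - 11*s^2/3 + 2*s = s*(s - 3)*(s - 2/3)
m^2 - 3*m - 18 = (m - 6)*(m + 3)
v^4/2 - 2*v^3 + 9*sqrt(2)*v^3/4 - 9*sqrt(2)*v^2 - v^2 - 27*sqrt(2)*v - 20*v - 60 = (v/2 + sqrt(2))*(v - 6)*(v + 2)*(v + 5*sqrt(2)/2)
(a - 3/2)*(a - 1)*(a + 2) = a^3 - a^2/2 - 7*a/2 + 3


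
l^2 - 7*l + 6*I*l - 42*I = (l - 7)*(l + 6*I)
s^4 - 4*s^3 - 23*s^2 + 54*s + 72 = (s - 6)*(s - 3)*(s + 1)*(s + 4)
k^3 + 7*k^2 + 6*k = k*(k + 1)*(k + 6)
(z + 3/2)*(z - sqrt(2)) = z^2 - sqrt(2)*z + 3*z/2 - 3*sqrt(2)/2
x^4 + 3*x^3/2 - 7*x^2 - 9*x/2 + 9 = (x - 2)*(x - 1)*(x + 3/2)*(x + 3)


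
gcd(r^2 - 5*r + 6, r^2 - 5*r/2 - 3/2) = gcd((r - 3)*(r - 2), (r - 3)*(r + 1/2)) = r - 3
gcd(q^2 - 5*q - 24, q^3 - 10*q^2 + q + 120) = q^2 - 5*q - 24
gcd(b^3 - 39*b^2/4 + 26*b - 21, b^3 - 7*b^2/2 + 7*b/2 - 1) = b - 2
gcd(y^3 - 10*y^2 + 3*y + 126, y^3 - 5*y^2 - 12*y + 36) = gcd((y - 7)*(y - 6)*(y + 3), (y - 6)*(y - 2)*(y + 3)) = y^2 - 3*y - 18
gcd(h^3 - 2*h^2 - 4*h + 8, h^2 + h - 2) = h + 2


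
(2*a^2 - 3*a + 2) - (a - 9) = 2*a^2 - 4*a + 11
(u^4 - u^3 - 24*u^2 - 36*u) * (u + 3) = u^5 + 2*u^4 - 27*u^3 - 108*u^2 - 108*u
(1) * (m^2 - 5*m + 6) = m^2 - 5*m + 6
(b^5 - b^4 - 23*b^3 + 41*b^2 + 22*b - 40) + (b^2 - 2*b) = b^5 - b^4 - 23*b^3 + 42*b^2 + 20*b - 40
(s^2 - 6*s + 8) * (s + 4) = s^3 - 2*s^2 - 16*s + 32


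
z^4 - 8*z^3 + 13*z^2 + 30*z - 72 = (z - 4)*(z - 3)^2*(z + 2)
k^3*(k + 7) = k^4 + 7*k^3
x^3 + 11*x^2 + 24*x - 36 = (x - 1)*(x + 6)^2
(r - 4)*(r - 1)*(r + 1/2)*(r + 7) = r^4 + 5*r^3/2 - 30*r^2 + 25*r/2 + 14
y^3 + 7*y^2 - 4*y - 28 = (y - 2)*(y + 2)*(y + 7)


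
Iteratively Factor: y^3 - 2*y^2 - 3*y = (y - 3)*(y^2 + y) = y*(y - 3)*(y + 1)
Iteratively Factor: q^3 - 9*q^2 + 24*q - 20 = (q - 2)*(q^2 - 7*q + 10) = (q - 2)^2*(q - 5)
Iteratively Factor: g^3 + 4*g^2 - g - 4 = (g + 1)*(g^2 + 3*g - 4) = (g + 1)*(g + 4)*(g - 1)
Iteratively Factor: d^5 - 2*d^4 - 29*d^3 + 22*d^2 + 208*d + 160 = (d + 2)*(d^4 - 4*d^3 - 21*d^2 + 64*d + 80) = (d - 4)*(d + 2)*(d^3 - 21*d - 20) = (d - 4)*(d + 2)*(d + 4)*(d^2 - 4*d - 5) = (d - 4)*(d + 1)*(d + 2)*(d + 4)*(d - 5)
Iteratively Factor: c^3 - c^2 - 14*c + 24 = (c - 3)*(c^2 + 2*c - 8) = (c - 3)*(c - 2)*(c + 4)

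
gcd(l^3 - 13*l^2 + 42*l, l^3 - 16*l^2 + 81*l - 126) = l^2 - 13*l + 42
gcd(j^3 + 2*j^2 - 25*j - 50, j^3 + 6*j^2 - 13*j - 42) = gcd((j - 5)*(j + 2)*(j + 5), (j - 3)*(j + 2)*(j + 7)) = j + 2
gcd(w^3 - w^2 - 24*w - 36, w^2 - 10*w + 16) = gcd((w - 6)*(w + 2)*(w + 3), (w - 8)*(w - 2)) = 1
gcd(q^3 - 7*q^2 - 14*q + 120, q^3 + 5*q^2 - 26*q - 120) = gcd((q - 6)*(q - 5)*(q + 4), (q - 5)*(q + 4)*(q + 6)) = q^2 - q - 20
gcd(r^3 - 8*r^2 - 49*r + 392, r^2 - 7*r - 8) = r - 8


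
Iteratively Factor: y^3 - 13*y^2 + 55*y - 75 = (y - 5)*(y^2 - 8*y + 15) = (y - 5)^2*(y - 3)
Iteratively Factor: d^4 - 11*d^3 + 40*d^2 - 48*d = (d - 4)*(d^3 - 7*d^2 + 12*d) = d*(d - 4)*(d^2 - 7*d + 12) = d*(d - 4)^2*(d - 3)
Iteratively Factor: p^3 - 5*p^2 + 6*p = (p - 3)*(p^2 - 2*p) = (p - 3)*(p - 2)*(p)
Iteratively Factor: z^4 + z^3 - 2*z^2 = (z)*(z^3 + z^2 - 2*z) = z*(z - 1)*(z^2 + 2*z) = z^2*(z - 1)*(z + 2)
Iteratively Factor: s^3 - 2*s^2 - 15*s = (s - 5)*(s^2 + 3*s) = (s - 5)*(s + 3)*(s)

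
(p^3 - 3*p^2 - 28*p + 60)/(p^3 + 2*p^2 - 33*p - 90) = (p - 2)/(p + 3)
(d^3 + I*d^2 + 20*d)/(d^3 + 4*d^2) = (d^2 + I*d + 20)/(d*(d + 4))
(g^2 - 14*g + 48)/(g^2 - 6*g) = (g - 8)/g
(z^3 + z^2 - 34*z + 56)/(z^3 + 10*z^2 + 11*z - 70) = (z - 4)/(z + 5)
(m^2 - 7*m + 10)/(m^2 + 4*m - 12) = (m - 5)/(m + 6)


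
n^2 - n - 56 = (n - 8)*(n + 7)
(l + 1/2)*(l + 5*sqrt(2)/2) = l^2 + l/2 + 5*sqrt(2)*l/2 + 5*sqrt(2)/4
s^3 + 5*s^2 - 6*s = s*(s - 1)*(s + 6)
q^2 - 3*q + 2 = (q - 2)*(q - 1)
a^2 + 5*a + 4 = (a + 1)*(a + 4)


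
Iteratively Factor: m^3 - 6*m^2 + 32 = (m - 4)*(m^2 - 2*m - 8) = (m - 4)*(m + 2)*(m - 4)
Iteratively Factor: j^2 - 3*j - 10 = (j - 5)*(j + 2)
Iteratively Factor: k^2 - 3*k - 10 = (k - 5)*(k + 2)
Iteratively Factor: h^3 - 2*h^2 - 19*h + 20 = (h + 4)*(h^2 - 6*h + 5) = (h - 5)*(h + 4)*(h - 1)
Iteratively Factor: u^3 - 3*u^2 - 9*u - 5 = (u + 1)*(u^2 - 4*u - 5) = (u + 1)^2*(u - 5)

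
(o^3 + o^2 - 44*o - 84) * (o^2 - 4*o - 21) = o^5 - 3*o^4 - 69*o^3 + 71*o^2 + 1260*o + 1764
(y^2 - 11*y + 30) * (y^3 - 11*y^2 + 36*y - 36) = y^5 - 22*y^4 + 187*y^3 - 762*y^2 + 1476*y - 1080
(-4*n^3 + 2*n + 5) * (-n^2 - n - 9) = 4*n^5 + 4*n^4 + 34*n^3 - 7*n^2 - 23*n - 45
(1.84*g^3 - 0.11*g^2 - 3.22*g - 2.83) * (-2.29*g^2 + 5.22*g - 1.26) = -4.2136*g^5 + 9.8567*g^4 + 4.4812*g^3 - 10.1891*g^2 - 10.7154*g + 3.5658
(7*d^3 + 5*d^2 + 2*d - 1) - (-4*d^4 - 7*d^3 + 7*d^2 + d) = 4*d^4 + 14*d^3 - 2*d^2 + d - 1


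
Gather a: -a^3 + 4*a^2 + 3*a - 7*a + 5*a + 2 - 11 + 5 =-a^3 + 4*a^2 + a - 4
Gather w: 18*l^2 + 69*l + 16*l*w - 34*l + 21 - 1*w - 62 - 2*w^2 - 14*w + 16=18*l^2 + 35*l - 2*w^2 + w*(16*l - 15) - 25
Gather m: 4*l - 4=4*l - 4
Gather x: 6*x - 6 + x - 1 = 7*x - 7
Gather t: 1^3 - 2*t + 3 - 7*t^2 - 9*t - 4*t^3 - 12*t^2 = -4*t^3 - 19*t^2 - 11*t + 4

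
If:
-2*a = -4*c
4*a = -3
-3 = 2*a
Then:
No Solution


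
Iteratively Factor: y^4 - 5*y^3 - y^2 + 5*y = (y - 1)*(y^3 - 4*y^2 - 5*y) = (y - 1)*(y + 1)*(y^2 - 5*y) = (y - 5)*(y - 1)*(y + 1)*(y)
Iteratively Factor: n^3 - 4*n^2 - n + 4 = (n - 1)*(n^2 - 3*n - 4) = (n - 1)*(n + 1)*(n - 4)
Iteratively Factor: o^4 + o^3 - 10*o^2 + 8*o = (o + 4)*(o^3 - 3*o^2 + 2*o) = o*(o + 4)*(o^2 - 3*o + 2) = o*(o - 2)*(o + 4)*(o - 1)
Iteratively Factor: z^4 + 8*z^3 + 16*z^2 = (z)*(z^3 + 8*z^2 + 16*z) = z*(z + 4)*(z^2 + 4*z) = z*(z + 4)^2*(z)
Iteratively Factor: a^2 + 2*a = (a + 2)*(a)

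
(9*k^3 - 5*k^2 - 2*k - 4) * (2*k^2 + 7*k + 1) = 18*k^5 + 53*k^4 - 30*k^3 - 27*k^2 - 30*k - 4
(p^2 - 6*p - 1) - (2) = p^2 - 6*p - 3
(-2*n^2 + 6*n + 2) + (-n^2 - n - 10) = -3*n^2 + 5*n - 8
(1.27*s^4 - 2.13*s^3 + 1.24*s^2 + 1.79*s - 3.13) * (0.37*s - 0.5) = 0.4699*s^5 - 1.4231*s^4 + 1.5238*s^3 + 0.0423*s^2 - 2.0531*s + 1.565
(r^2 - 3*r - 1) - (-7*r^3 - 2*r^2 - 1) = 7*r^3 + 3*r^2 - 3*r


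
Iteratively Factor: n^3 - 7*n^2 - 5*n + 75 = (n - 5)*(n^2 - 2*n - 15) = (n - 5)*(n + 3)*(n - 5)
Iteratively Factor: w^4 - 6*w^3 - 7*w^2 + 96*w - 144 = (w + 4)*(w^3 - 10*w^2 + 33*w - 36) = (w - 3)*(w + 4)*(w^2 - 7*w + 12) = (w - 4)*(w - 3)*(w + 4)*(w - 3)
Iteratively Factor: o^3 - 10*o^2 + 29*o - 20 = (o - 5)*(o^2 - 5*o + 4) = (o - 5)*(o - 4)*(o - 1)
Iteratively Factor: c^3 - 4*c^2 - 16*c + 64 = (c + 4)*(c^2 - 8*c + 16) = (c - 4)*(c + 4)*(c - 4)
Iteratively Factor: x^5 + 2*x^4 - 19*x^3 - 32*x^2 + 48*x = (x + 3)*(x^4 - x^3 - 16*x^2 + 16*x) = (x + 3)*(x + 4)*(x^3 - 5*x^2 + 4*x) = x*(x + 3)*(x + 4)*(x^2 - 5*x + 4) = x*(x - 1)*(x + 3)*(x + 4)*(x - 4)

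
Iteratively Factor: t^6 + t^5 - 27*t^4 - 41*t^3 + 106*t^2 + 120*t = (t - 2)*(t^5 + 3*t^4 - 21*t^3 - 83*t^2 - 60*t) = (t - 2)*(t + 3)*(t^4 - 21*t^2 - 20*t) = t*(t - 2)*(t + 3)*(t^3 - 21*t - 20) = t*(t - 2)*(t + 1)*(t + 3)*(t^2 - t - 20) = t*(t - 2)*(t + 1)*(t + 3)*(t + 4)*(t - 5)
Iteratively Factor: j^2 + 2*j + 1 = (j + 1)*(j + 1)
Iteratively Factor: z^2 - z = (z)*(z - 1)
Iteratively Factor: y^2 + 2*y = (y)*(y + 2)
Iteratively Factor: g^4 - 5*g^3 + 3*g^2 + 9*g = (g - 3)*(g^3 - 2*g^2 - 3*g) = g*(g - 3)*(g^2 - 2*g - 3) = g*(g - 3)*(g + 1)*(g - 3)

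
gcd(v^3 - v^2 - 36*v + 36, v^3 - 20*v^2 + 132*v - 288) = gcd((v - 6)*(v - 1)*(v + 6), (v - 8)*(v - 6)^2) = v - 6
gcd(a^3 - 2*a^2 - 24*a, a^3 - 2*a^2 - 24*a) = a^3 - 2*a^2 - 24*a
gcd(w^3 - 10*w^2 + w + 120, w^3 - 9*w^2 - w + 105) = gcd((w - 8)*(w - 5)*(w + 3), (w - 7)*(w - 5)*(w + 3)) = w^2 - 2*w - 15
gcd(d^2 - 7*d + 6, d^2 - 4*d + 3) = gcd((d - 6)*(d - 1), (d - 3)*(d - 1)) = d - 1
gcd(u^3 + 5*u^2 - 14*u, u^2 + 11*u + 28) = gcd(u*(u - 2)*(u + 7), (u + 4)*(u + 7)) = u + 7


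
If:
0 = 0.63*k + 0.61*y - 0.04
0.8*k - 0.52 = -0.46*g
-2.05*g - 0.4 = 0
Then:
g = -0.20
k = 0.76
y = -0.72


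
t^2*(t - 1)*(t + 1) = t^4 - t^2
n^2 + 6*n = n*(n + 6)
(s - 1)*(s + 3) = s^2 + 2*s - 3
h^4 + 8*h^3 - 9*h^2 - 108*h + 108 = (h - 3)*(h - 1)*(h + 6)^2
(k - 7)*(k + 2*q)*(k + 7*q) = k^3 + 9*k^2*q - 7*k^2 + 14*k*q^2 - 63*k*q - 98*q^2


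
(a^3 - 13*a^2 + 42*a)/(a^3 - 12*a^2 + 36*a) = (a - 7)/(a - 6)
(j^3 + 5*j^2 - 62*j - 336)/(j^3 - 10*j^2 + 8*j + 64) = (j^2 + 13*j + 42)/(j^2 - 2*j - 8)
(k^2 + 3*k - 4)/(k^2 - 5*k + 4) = (k + 4)/(k - 4)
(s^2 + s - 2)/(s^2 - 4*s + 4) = (s^2 + s - 2)/(s^2 - 4*s + 4)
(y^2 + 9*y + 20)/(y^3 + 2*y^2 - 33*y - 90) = (y + 4)/(y^2 - 3*y - 18)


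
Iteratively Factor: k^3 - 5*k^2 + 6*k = (k - 3)*(k^2 - 2*k) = k*(k - 3)*(k - 2)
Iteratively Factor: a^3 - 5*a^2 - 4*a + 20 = (a - 5)*(a^2 - 4) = (a - 5)*(a + 2)*(a - 2)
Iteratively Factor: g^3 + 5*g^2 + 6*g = (g + 3)*(g^2 + 2*g) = g*(g + 3)*(g + 2)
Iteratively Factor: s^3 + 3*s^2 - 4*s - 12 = (s - 2)*(s^2 + 5*s + 6) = (s - 2)*(s + 3)*(s + 2)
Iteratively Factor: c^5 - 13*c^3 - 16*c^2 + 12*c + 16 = (c + 1)*(c^4 - c^3 - 12*c^2 - 4*c + 16) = (c - 4)*(c + 1)*(c^3 + 3*c^2 - 4) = (c - 4)*(c + 1)*(c + 2)*(c^2 + c - 2) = (c - 4)*(c + 1)*(c + 2)^2*(c - 1)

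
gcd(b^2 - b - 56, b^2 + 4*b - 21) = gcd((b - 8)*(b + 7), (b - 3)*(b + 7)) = b + 7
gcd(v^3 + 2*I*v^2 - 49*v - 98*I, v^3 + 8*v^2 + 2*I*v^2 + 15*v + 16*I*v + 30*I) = v + 2*I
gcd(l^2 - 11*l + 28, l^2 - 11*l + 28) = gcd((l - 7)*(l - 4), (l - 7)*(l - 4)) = l^2 - 11*l + 28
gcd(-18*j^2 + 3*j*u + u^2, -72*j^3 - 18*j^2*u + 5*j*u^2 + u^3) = 6*j + u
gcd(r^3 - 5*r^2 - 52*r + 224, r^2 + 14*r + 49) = r + 7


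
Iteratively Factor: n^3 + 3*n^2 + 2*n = (n)*(n^2 + 3*n + 2) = n*(n + 2)*(n + 1)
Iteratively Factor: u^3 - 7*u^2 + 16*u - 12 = (u - 2)*(u^2 - 5*u + 6) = (u - 3)*(u - 2)*(u - 2)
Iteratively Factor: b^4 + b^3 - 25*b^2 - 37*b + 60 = (b + 3)*(b^3 - 2*b^2 - 19*b + 20) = (b - 5)*(b + 3)*(b^2 + 3*b - 4) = (b - 5)*(b - 1)*(b + 3)*(b + 4)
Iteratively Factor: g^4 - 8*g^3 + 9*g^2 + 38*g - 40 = (g - 5)*(g^3 - 3*g^2 - 6*g + 8) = (g - 5)*(g - 4)*(g^2 + g - 2) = (g - 5)*(g - 4)*(g - 1)*(g + 2)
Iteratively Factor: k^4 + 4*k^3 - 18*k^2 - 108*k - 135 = (k + 3)*(k^3 + k^2 - 21*k - 45) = (k + 3)^2*(k^2 - 2*k - 15) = (k - 5)*(k + 3)^2*(k + 3)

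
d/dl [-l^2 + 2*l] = 2 - 2*l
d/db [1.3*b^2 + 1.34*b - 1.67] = 2.6*b + 1.34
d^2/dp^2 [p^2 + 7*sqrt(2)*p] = 2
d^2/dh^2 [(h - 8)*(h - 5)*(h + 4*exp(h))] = 4*h^2*exp(h) - 36*h*exp(h) + 6*h + 64*exp(h) - 26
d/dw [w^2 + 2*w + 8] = 2*w + 2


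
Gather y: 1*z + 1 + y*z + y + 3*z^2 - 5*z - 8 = y*(z + 1) + 3*z^2 - 4*z - 7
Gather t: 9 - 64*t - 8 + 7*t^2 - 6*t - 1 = 7*t^2 - 70*t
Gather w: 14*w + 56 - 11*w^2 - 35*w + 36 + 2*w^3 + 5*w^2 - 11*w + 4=2*w^3 - 6*w^2 - 32*w + 96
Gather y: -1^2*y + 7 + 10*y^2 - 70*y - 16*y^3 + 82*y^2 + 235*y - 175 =-16*y^3 + 92*y^2 + 164*y - 168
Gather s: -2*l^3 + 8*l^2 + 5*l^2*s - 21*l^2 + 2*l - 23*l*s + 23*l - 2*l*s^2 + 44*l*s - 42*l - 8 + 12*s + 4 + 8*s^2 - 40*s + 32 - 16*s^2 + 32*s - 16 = -2*l^3 - 13*l^2 - 17*l + s^2*(-2*l - 8) + s*(5*l^2 + 21*l + 4) + 12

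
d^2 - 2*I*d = d*(d - 2*I)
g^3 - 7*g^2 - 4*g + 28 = (g - 7)*(g - 2)*(g + 2)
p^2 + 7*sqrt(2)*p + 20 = (p + 2*sqrt(2))*(p + 5*sqrt(2))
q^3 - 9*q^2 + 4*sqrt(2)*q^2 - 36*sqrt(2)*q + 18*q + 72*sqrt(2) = (q - 6)*(q - 3)*(q + 4*sqrt(2))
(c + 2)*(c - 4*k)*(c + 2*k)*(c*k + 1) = c^4*k - 2*c^3*k^2 + 2*c^3*k + c^3 - 8*c^2*k^3 - 4*c^2*k^2 - 2*c^2*k + 2*c^2 - 16*c*k^3 - 8*c*k^2 - 4*c*k - 16*k^2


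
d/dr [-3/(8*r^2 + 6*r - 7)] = 6*(8*r + 3)/(8*r^2 + 6*r - 7)^2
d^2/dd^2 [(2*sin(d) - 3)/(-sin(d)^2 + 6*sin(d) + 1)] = 2*(-sin(d)^5 - 31*sin(d)^3 + 57*sin(d)^2 + 50*sin(d) - 123)/(6*sin(d) + cos(d)^2)^3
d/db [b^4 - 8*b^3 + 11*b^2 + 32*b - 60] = 4*b^3 - 24*b^2 + 22*b + 32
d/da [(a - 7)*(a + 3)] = 2*a - 4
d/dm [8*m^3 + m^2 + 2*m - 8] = 24*m^2 + 2*m + 2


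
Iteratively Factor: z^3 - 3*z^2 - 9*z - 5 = (z + 1)*(z^2 - 4*z - 5) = (z + 1)^2*(z - 5)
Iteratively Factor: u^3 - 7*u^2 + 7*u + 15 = (u - 5)*(u^2 - 2*u - 3) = (u - 5)*(u + 1)*(u - 3)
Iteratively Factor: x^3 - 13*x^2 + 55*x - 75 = (x - 3)*(x^2 - 10*x + 25) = (x - 5)*(x - 3)*(x - 5)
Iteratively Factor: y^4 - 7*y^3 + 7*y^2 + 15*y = (y + 1)*(y^3 - 8*y^2 + 15*y) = y*(y + 1)*(y^2 - 8*y + 15) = y*(y - 5)*(y + 1)*(y - 3)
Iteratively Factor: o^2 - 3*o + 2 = (o - 2)*(o - 1)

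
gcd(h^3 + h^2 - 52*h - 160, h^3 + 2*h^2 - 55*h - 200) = h^2 - 3*h - 40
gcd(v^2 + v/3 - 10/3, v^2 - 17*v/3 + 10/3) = 1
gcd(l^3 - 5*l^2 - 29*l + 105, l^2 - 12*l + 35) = l - 7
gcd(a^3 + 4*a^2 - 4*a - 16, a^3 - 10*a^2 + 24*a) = 1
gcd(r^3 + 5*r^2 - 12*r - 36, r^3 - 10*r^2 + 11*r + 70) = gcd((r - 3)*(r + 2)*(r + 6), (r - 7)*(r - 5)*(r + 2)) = r + 2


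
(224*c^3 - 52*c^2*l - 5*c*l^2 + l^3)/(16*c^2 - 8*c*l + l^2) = (56*c^2 + c*l - l^2)/(4*c - l)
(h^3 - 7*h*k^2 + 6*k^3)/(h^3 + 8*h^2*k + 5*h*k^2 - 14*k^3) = (h^2 + h*k - 6*k^2)/(h^2 + 9*h*k + 14*k^2)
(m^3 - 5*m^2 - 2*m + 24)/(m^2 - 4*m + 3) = (m^2 - 2*m - 8)/(m - 1)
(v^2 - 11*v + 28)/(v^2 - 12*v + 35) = (v - 4)/(v - 5)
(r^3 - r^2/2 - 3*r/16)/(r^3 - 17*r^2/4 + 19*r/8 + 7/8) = r*(4*r - 3)/(2*(2*r^2 - 9*r + 7))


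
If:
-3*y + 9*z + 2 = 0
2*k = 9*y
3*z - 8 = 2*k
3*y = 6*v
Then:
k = -39/8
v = -13/24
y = -13/12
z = -7/12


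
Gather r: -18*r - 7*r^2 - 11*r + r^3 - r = r^3 - 7*r^2 - 30*r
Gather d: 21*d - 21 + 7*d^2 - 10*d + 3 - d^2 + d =6*d^2 + 12*d - 18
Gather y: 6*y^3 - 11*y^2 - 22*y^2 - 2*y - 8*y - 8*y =6*y^3 - 33*y^2 - 18*y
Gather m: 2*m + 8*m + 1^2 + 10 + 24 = 10*m + 35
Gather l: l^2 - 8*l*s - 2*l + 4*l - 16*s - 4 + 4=l^2 + l*(2 - 8*s) - 16*s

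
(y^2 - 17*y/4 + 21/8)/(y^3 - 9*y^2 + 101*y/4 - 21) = (4*y - 3)/(2*(2*y^2 - 11*y + 12))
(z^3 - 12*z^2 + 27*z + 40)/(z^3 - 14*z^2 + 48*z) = (z^2 - 4*z - 5)/(z*(z - 6))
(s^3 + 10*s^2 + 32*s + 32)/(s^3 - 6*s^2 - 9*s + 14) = (s^2 + 8*s + 16)/(s^2 - 8*s + 7)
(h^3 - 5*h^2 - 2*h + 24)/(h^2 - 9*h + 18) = (h^2 - 2*h - 8)/(h - 6)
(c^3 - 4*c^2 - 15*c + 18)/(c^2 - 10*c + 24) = (c^2 + 2*c - 3)/(c - 4)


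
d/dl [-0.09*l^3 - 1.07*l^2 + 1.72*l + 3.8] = -0.27*l^2 - 2.14*l + 1.72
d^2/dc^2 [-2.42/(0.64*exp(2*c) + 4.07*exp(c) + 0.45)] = (-2.42*(1.28*exp(c) + 4.07)*(2.56*exp(c) + 8.14)*exp(c) + (6.1952*exp(c) + 9.8494)*(0.64*exp(2*c) + 4.07*exp(c) + 0.45))*exp(c)/(0.64*exp(2*c) + 4.07*exp(c) + 0.45)^3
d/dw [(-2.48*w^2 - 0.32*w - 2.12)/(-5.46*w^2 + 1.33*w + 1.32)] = (-5.0456*w^2 - 29.6976*w + 2.3972)/(29.8116*w^4 - 14.5236*w^3 - 12.6455*w^2 + 3.5112*w + 1.7424)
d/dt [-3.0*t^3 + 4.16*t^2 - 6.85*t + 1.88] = -9.0*t^2 + 8.32*t - 6.85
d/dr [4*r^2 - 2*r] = 8*r - 2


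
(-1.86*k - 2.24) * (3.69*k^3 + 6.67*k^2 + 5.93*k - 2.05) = -6.8634*k^4 - 20.6718*k^3 - 25.9706*k^2 - 9.4702*k + 4.592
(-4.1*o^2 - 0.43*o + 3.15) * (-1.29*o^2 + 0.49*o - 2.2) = 5.289*o^4 - 1.4543*o^3 + 4.7458*o^2 + 2.4895*o - 6.93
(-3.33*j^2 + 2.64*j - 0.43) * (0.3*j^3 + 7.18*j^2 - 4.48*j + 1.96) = -0.999*j^5 - 23.1174*j^4 + 33.7446*j^3 - 21.4414*j^2 + 7.1008*j - 0.8428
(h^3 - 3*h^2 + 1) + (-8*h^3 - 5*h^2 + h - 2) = -7*h^3 - 8*h^2 + h - 1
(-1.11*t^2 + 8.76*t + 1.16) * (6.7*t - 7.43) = -7.437*t^3 + 66.9393*t^2 - 57.3148*t - 8.6188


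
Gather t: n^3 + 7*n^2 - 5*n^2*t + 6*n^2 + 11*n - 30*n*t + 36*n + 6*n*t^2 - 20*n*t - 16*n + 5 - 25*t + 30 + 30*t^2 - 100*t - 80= n^3 + 13*n^2 + 31*n + t^2*(6*n + 30) + t*(-5*n^2 - 50*n - 125) - 45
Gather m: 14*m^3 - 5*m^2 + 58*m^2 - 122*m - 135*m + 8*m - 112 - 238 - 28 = 14*m^3 + 53*m^2 - 249*m - 378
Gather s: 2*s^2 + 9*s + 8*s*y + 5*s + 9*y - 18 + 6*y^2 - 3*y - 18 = 2*s^2 + s*(8*y + 14) + 6*y^2 + 6*y - 36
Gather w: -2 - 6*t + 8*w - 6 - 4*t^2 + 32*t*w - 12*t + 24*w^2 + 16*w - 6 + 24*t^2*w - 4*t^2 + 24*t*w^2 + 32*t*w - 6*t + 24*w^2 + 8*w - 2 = -8*t^2 - 24*t + w^2*(24*t + 48) + w*(24*t^2 + 64*t + 32) - 16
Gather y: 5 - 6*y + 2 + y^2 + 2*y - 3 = y^2 - 4*y + 4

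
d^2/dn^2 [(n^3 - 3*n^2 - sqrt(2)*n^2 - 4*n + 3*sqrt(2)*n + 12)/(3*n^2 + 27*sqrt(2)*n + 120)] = 4*(15*sqrt(2)*n^3 + 68*n^3 + 198*n^2 + 600*sqrt(2)*n^2 - 18*sqrt(2)*n + 2640*n - 2748 - 80*sqrt(2))/(3*(n^6 + 27*sqrt(2)*n^5 + 606*n^4 + 3618*sqrt(2)*n^3 + 24240*n^2 + 43200*sqrt(2)*n + 64000))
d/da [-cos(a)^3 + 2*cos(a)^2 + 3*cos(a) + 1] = -3*sin(a)^3 - 4*sin(a)*cos(a)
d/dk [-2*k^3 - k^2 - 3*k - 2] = -6*k^2 - 2*k - 3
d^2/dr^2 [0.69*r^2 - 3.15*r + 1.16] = 1.38000000000000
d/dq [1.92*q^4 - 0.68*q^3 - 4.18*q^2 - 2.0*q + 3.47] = 7.68*q^3 - 2.04*q^2 - 8.36*q - 2.0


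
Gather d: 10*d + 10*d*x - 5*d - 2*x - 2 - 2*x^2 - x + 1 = d*(10*x + 5) - 2*x^2 - 3*x - 1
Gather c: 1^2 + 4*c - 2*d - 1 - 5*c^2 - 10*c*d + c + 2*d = -5*c^2 + c*(5 - 10*d)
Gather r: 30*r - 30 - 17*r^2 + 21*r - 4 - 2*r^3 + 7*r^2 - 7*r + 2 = -2*r^3 - 10*r^2 + 44*r - 32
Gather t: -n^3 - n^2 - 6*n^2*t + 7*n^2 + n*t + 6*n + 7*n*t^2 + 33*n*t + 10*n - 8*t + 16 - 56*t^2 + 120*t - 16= -n^3 + 6*n^2 + 16*n + t^2*(7*n - 56) + t*(-6*n^2 + 34*n + 112)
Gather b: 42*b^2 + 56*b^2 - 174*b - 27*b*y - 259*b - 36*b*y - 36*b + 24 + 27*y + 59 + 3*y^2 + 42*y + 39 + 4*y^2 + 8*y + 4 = 98*b^2 + b*(-63*y - 469) + 7*y^2 + 77*y + 126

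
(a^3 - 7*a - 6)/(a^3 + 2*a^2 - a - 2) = (a - 3)/(a - 1)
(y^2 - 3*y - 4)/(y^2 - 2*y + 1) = (y^2 - 3*y - 4)/(y^2 - 2*y + 1)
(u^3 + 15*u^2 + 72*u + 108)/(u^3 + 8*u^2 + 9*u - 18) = (u + 6)/(u - 1)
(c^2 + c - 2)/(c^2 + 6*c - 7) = (c + 2)/(c + 7)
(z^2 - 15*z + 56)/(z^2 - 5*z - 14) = (z - 8)/(z + 2)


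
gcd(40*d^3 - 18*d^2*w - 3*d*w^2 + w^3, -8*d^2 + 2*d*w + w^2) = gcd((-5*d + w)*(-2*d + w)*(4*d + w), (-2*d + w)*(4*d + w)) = -8*d^2 + 2*d*w + w^2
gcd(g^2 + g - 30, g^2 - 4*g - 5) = g - 5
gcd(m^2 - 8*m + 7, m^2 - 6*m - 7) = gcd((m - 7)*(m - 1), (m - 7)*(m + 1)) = m - 7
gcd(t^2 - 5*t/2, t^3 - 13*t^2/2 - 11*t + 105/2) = t - 5/2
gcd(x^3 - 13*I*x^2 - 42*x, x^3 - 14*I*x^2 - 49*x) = x^2 - 7*I*x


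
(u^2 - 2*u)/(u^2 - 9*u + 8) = u*(u - 2)/(u^2 - 9*u + 8)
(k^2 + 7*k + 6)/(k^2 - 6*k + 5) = (k^2 + 7*k + 6)/(k^2 - 6*k + 5)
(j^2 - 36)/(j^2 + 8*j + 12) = (j - 6)/(j + 2)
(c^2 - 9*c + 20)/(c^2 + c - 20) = (c - 5)/(c + 5)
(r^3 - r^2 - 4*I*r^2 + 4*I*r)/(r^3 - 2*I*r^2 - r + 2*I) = r*(r - 4*I)/(r^2 + r*(1 - 2*I) - 2*I)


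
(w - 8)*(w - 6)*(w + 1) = w^3 - 13*w^2 + 34*w + 48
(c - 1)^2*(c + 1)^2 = c^4 - 2*c^2 + 1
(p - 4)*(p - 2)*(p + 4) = p^3 - 2*p^2 - 16*p + 32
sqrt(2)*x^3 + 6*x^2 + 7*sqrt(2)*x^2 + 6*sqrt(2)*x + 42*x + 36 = (x + 6)*(x + 3*sqrt(2))*(sqrt(2)*x + sqrt(2))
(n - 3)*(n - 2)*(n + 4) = n^3 - n^2 - 14*n + 24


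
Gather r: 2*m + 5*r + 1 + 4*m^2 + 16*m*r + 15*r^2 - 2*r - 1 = 4*m^2 + 2*m + 15*r^2 + r*(16*m + 3)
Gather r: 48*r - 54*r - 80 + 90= 10 - 6*r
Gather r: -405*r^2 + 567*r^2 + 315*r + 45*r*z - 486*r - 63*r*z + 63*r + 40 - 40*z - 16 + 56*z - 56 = 162*r^2 + r*(-18*z - 108) + 16*z - 32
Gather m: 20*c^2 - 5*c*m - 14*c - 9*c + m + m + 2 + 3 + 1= 20*c^2 - 23*c + m*(2 - 5*c) + 6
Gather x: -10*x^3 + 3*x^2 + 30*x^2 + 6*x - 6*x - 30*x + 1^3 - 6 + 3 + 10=-10*x^3 + 33*x^2 - 30*x + 8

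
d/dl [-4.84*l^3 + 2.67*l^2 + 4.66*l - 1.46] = -14.52*l^2 + 5.34*l + 4.66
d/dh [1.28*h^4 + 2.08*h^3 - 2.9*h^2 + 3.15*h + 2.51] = 5.12*h^3 + 6.24*h^2 - 5.8*h + 3.15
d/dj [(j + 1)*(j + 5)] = 2*j + 6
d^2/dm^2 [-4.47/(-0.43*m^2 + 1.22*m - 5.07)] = (-1.653006*m^2 + 4.689924*m + 4.47*(0.86*m - 1.22)*(1.72*m - 2.44) - 19.490094)/(0.43*m^2 - 1.22*m + 5.07)^3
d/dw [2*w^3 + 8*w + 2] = 6*w^2 + 8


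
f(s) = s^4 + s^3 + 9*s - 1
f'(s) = 4*s^3 + 3*s^2 + 9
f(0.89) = 8.34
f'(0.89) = 14.20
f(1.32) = 16.22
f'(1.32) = 23.43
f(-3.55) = 81.13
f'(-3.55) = -132.15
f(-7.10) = 2118.36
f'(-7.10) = -1271.41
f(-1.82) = -12.44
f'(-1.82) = -5.18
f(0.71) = 6.00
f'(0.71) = 11.94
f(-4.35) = 235.60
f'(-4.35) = -263.48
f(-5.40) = 643.24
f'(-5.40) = -533.38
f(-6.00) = 1025.00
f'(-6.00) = -747.00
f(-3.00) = 26.00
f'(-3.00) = -72.00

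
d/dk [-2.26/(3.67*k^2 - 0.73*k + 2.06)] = (16.5884*k - 1.6498)/(3.67*k^2 - 0.73*k + 2.06)^2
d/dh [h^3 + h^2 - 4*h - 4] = 3*h^2 + 2*h - 4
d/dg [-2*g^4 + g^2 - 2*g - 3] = -8*g^3 + 2*g - 2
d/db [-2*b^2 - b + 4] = -4*b - 1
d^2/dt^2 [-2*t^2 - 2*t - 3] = -4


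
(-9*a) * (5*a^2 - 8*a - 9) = -45*a^3 + 72*a^2 + 81*a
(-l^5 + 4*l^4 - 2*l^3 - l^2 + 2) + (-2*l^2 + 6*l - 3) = -l^5 + 4*l^4 - 2*l^3 - 3*l^2 + 6*l - 1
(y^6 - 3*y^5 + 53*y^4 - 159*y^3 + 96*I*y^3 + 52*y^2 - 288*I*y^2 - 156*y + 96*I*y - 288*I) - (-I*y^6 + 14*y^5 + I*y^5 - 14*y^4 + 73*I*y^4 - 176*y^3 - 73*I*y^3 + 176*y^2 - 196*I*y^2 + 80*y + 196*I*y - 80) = y^6 + I*y^6 - 17*y^5 - I*y^5 + 67*y^4 - 73*I*y^4 + 17*y^3 + 169*I*y^3 - 124*y^2 - 92*I*y^2 - 236*y - 100*I*y + 80 - 288*I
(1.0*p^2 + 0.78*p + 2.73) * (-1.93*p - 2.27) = -1.93*p^3 - 3.7754*p^2 - 7.0395*p - 6.1971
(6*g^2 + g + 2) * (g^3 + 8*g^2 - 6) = 6*g^5 + 49*g^4 + 10*g^3 - 20*g^2 - 6*g - 12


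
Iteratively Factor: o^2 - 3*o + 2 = (o - 1)*(o - 2)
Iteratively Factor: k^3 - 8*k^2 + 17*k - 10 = (k - 5)*(k^2 - 3*k + 2) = (k - 5)*(k - 2)*(k - 1)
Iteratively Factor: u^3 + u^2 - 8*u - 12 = (u + 2)*(u^2 - u - 6) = (u + 2)^2*(u - 3)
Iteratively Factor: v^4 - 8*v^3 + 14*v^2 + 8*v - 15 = (v - 3)*(v^3 - 5*v^2 - v + 5) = (v - 3)*(v + 1)*(v^2 - 6*v + 5) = (v - 3)*(v - 1)*(v + 1)*(v - 5)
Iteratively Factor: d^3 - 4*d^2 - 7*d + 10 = (d + 2)*(d^2 - 6*d + 5) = (d - 5)*(d + 2)*(d - 1)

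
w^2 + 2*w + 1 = (w + 1)^2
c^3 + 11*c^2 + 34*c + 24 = (c + 1)*(c + 4)*(c + 6)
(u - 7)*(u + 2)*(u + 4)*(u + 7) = u^4 + 6*u^3 - 41*u^2 - 294*u - 392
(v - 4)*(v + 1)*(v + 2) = v^3 - v^2 - 10*v - 8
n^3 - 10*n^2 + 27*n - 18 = (n - 6)*(n - 3)*(n - 1)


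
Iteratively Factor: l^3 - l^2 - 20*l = (l)*(l^2 - l - 20) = l*(l + 4)*(l - 5)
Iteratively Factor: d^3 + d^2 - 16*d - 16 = (d - 4)*(d^2 + 5*d + 4) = (d - 4)*(d + 4)*(d + 1)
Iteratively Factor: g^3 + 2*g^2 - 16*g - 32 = (g + 4)*(g^2 - 2*g - 8) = (g - 4)*(g + 4)*(g + 2)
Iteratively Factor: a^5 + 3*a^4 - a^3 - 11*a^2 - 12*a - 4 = (a + 1)*(a^4 + 2*a^3 - 3*a^2 - 8*a - 4) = (a + 1)*(a + 2)*(a^3 - 3*a - 2) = (a + 1)^2*(a + 2)*(a^2 - a - 2) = (a + 1)^3*(a + 2)*(a - 2)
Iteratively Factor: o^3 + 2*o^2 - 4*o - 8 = (o - 2)*(o^2 + 4*o + 4) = (o - 2)*(o + 2)*(o + 2)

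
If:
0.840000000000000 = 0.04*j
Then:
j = 21.00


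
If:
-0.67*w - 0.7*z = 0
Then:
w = -1.04477611940298*z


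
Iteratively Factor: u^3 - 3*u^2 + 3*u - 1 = (u - 1)*(u^2 - 2*u + 1) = (u - 1)^2*(u - 1)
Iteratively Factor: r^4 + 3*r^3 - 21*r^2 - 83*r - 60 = (r + 4)*(r^3 - r^2 - 17*r - 15) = (r + 1)*(r + 4)*(r^2 - 2*r - 15) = (r + 1)*(r + 3)*(r + 4)*(r - 5)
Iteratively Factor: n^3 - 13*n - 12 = (n + 1)*(n^2 - n - 12) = (n + 1)*(n + 3)*(n - 4)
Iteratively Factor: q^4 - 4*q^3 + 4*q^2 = (q - 2)*(q^3 - 2*q^2) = q*(q - 2)*(q^2 - 2*q) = q^2*(q - 2)*(q - 2)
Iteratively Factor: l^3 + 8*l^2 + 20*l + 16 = (l + 2)*(l^2 + 6*l + 8) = (l + 2)*(l + 4)*(l + 2)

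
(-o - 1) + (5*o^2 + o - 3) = 5*o^2 - 4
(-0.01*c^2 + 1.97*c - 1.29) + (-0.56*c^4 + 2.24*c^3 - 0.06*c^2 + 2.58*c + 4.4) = -0.56*c^4 + 2.24*c^3 - 0.07*c^2 + 4.55*c + 3.11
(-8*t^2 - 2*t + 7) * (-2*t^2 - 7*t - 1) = 16*t^4 + 60*t^3 + 8*t^2 - 47*t - 7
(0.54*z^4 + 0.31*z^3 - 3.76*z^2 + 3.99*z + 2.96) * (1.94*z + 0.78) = 1.0476*z^5 + 1.0226*z^4 - 7.0526*z^3 + 4.8078*z^2 + 8.8546*z + 2.3088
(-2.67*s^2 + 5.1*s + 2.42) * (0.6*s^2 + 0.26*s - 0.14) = -1.602*s^4 + 2.3658*s^3 + 3.1518*s^2 - 0.0848*s - 0.3388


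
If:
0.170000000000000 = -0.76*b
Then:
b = -0.22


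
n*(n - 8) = n^2 - 8*n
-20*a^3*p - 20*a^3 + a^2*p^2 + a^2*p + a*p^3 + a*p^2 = (-4*a + p)*(5*a + p)*(a*p + a)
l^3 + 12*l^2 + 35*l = l*(l + 5)*(l + 7)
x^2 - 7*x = x*(x - 7)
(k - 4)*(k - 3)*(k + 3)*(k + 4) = k^4 - 25*k^2 + 144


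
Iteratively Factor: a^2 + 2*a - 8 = (a - 2)*(a + 4)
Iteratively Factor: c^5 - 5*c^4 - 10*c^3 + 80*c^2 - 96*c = (c - 4)*(c^4 - c^3 - 14*c^2 + 24*c) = (c - 4)*(c - 3)*(c^3 + 2*c^2 - 8*c) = (c - 4)*(c - 3)*(c - 2)*(c^2 + 4*c) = c*(c - 4)*(c - 3)*(c - 2)*(c + 4)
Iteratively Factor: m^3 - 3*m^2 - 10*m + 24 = (m - 4)*(m^2 + m - 6) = (m - 4)*(m + 3)*(m - 2)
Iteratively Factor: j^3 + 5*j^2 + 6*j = (j + 3)*(j^2 + 2*j) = j*(j + 3)*(j + 2)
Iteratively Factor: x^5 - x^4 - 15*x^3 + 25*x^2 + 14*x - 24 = (x - 3)*(x^4 + 2*x^3 - 9*x^2 - 2*x + 8) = (x - 3)*(x + 4)*(x^3 - 2*x^2 - x + 2) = (x - 3)*(x + 1)*(x + 4)*(x^2 - 3*x + 2) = (x - 3)*(x - 2)*(x + 1)*(x + 4)*(x - 1)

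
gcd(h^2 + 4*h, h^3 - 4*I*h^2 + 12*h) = h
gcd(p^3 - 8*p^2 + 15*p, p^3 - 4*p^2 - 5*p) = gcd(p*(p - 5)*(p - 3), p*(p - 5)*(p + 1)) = p^2 - 5*p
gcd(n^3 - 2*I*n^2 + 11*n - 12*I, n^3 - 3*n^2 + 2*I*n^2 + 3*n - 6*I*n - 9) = n^2 + 2*I*n + 3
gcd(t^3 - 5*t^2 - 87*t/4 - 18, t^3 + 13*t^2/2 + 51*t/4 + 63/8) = t^2 + 3*t + 9/4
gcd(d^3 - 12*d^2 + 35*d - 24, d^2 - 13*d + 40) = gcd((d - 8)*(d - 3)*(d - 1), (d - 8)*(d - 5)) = d - 8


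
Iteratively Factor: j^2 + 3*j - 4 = (j - 1)*(j + 4)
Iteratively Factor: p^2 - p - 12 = (p - 4)*(p + 3)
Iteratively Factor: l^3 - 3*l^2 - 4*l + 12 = (l - 3)*(l^2 - 4) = (l - 3)*(l - 2)*(l + 2)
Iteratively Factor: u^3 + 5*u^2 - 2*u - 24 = (u - 2)*(u^2 + 7*u + 12) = (u - 2)*(u + 4)*(u + 3)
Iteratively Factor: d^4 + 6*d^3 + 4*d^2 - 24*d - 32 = (d - 2)*(d^3 + 8*d^2 + 20*d + 16) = (d - 2)*(d + 2)*(d^2 + 6*d + 8) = (d - 2)*(d + 2)*(d + 4)*(d + 2)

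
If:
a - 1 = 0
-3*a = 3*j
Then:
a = 1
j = -1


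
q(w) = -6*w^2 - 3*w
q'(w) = -12*w - 3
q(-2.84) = -39.87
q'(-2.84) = 31.08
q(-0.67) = -0.68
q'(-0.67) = 5.04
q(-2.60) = -32.76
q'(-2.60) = 28.20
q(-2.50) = -30.00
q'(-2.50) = 27.00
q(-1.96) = -17.17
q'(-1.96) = 20.52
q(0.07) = -0.24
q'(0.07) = -3.84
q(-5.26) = -150.23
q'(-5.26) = 60.12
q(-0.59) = -0.32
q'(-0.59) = 4.08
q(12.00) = -900.00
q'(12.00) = -147.00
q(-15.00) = -1305.00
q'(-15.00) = 177.00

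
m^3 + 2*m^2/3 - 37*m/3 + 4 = (m - 3)*(m - 1/3)*(m + 4)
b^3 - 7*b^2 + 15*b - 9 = (b - 3)^2*(b - 1)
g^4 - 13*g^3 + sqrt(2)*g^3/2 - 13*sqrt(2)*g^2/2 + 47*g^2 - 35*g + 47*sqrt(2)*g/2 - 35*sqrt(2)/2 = (g - 7)*(g - 5)*(g - 1)*(g + sqrt(2)/2)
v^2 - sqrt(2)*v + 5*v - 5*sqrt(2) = (v + 5)*(v - sqrt(2))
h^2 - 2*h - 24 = (h - 6)*(h + 4)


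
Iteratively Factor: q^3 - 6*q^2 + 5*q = (q - 1)*(q^2 - 5*q) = (q - 5)*(q - 1)*(q)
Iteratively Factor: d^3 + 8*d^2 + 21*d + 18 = (d + 3)*(d^2 + 5*d + 6) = (d + 3)^2*(d + 2)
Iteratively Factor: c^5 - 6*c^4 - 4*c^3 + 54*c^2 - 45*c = (c + 3)*(c^4 - 9*c^3 + 23*c^2 - 15*c) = c*(c + 3)*(c^3 - 9*c^2 + 23*c - 15) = c*(c - 3)*(c + 3)*(c^2 - 6*c + 5) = c*(c - 5)*(c - 3)*(c + 3)*(c - 1)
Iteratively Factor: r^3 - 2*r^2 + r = (r - 1)*(r^2 - r) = (r - 1)^2*(r)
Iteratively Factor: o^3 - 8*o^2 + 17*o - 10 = (o - 2)*(o^2 - 6*o + 5) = (o - 5)*(o - 2)*(o - 1)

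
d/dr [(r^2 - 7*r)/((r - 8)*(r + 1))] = 8*(7 - 2*r)/(r^4 - 14*r^3 + 33*r^2 + 112*r + 64)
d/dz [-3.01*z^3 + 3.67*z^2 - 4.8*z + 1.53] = -9.03*z^2 + 7.34*z - 4.8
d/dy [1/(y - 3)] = -1/(y - 3)^2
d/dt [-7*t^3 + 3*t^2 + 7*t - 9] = -21*t^2 + 6*t + 7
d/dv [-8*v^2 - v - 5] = -16*v - 1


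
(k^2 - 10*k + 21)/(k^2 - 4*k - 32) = (-k^2 + 10*k - 21)/(-k^2 + 4*k + 32)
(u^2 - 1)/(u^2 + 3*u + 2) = (u - 1)/(u + 2)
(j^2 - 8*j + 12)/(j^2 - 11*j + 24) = (j^2 - 8*j + 12)/(j^2 - 11*j + 24)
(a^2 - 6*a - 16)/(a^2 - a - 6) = (a - 8)/(a - 3)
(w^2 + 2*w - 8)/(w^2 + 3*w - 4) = (w - 2)/(w - 1)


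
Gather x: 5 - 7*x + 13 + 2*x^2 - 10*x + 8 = 2*x^2 - 17*x + 26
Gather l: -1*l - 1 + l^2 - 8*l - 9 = l^2 - 9*l - 10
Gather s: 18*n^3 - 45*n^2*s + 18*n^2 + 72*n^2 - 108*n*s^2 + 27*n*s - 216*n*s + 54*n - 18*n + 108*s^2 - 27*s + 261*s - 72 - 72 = 18*n^3 + 90*n^2 + 36*n + s^2*(108 - 108*n) + s*(-45*n^2 - 189*n + 234) - 144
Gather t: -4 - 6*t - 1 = -6*t - 5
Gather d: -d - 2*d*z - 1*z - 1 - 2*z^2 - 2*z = d*(-2*z - 1) - 2*z^2 - 3*z - 1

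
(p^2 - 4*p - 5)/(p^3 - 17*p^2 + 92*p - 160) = (p + 1)/(p^2 - 12*p + 32)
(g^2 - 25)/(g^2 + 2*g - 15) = (g - 5)/(g - 3)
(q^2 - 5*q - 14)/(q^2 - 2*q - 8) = (q - 7)/(q - 4)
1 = 1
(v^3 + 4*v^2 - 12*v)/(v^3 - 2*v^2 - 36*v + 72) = v/(v - 6)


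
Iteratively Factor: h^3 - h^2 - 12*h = (h)*(h^2 - h - 12) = h*(h - 4)*(h + 3)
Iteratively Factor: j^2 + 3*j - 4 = (j + 4)*(j - 1)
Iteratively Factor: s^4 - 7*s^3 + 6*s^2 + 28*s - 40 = (s - 2)*(s^3 - 5*s^2 - 4*s + 20) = (s - 2)*(s + 2)*(s^2 - 7*s + 10) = (s - 5)*(s - 2)*(s + 2)*(s - 2)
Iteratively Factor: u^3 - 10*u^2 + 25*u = (u - 5)*(u^2 - 5*u) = (u - 5)^2*(u)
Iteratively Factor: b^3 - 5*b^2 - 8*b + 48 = (b + 3)*(b^2 - 8*b + 16) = (b - 4)*(b + 3)*(b - 4)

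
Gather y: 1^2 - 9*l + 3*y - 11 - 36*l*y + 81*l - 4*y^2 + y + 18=72*l - 4*y^2 + y*(4 - 36*l) + 8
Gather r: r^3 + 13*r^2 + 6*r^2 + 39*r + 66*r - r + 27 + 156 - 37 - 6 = r^3 + 19*r^2 + 104*r + 140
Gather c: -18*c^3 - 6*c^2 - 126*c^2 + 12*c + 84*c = -18*c^3 - 132*c^2 + 96*c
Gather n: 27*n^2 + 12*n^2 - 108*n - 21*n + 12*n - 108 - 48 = 39*n^2 - 117*n - 156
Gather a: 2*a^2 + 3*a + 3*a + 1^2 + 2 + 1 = 2*a^2 + 6*a + 4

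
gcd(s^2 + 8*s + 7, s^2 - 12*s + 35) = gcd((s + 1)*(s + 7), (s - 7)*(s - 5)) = 1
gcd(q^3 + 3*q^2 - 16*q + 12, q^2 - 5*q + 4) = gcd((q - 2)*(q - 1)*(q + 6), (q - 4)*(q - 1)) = q - 1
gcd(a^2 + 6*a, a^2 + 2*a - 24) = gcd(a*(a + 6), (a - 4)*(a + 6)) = a + 6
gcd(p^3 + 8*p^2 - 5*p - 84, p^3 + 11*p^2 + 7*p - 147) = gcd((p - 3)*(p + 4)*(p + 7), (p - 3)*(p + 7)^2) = p^2 + 4*p - 21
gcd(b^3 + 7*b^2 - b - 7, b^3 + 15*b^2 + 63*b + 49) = b^2 + 8*b + 7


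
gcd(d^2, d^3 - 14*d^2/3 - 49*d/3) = d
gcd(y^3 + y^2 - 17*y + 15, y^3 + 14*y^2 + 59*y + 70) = y + 5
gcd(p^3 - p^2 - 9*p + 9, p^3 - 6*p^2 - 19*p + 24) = p^2 + 2*p - 3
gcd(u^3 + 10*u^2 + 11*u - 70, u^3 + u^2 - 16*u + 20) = u^2 + 3*u - 10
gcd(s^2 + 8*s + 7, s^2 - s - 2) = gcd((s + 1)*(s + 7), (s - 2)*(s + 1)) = s + 1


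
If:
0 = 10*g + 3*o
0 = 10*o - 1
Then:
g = -3/100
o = 1/10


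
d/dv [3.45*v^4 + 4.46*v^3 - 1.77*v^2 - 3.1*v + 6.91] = 13.8*v^3 + 13.38*v^2 - 3.54*v - 3.1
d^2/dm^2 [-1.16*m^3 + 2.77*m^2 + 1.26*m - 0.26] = 5.54 - 6.96*m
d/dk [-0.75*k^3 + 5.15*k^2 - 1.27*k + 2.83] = -2.25*k^2 + 10.3*k - 1.27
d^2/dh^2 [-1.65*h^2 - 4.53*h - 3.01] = -3.30000000000000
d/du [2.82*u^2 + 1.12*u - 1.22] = 5.64*u + 1.12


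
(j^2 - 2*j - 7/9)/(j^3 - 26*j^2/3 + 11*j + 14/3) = (j - 7/3)/(j^2 - 9*j + 14)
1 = 1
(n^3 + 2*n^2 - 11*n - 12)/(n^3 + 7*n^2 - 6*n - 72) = (n + 1)/(n + 6)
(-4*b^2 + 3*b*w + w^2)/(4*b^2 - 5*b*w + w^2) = (4*b + w)/(-4*b + w)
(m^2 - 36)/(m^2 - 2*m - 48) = (m - 6)/(m - 8)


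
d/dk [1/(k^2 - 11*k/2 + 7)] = 2*(11 - 4*k)/(2*k^2 - 11*k + 14)^2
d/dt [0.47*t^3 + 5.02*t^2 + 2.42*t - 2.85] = 1.41*t^2 + 10.04*t + 2.42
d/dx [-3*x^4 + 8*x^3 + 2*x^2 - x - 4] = -12*x^3 + 24*x^2 + 4*x - 1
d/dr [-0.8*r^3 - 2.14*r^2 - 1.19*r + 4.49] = -2.4*r^2 - 4.28*r - 1.19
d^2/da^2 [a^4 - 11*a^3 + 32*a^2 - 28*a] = 12*a^2 - 66*a + 64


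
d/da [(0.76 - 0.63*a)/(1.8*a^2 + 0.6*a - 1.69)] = (1.134*a^2 - 2.736*a + 0.6087)/(3.24*a^4 + 2.16*a^3 - 5.724*a^2 - 2.028*a + 2.8561)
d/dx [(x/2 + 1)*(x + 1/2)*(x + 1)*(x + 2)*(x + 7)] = 5*x^4/2 + 25*x^3 + 147*x^2/2 + 163*x/2 + 29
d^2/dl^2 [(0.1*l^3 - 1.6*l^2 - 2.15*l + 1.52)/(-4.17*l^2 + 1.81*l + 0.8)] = (3.5527136788005e-15*l^5 + 97.60249*l^3 - 127.429968*l^2 + 111.485424*l - 24.279184)/(72.511713*l^6 - 94.421727*l^5 - 0.749349000000002*l^4 + 30.299219*l^3 + 0.143759999999999*l^2 - 3.4752*l - 0.512)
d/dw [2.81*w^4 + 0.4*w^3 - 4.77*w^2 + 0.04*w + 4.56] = 11.24*w^3 + 1.2*w^2 - 9.54*w + 0.04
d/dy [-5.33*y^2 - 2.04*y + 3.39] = -10.66*y - 2.04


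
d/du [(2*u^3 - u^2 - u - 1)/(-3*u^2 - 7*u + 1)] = 2*(-3*u^4 - 14*u^3 + 5*u^2 - 4*u - 4)/(9*u^4 + 42*u^3 + 43*u^2 - 14*u + 1)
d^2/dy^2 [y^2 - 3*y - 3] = 2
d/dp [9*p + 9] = 9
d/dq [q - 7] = 1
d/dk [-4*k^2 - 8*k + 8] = -8*k - 8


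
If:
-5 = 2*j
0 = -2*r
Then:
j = -5/2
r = 0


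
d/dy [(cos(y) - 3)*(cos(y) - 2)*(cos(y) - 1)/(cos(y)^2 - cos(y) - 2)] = (sin(y)^2 - 2*cos(y) + 6)*sin(y)/(cos(y) + 1)^2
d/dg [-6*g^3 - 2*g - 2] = -18*g^2 - 2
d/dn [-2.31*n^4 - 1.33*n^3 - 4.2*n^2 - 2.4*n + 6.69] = -9.24*n^3 - 3.99*n^2 - 8.4*n - 2.4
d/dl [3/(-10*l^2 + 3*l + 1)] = 3*(20*l - 3)/(-10*l^2 + 3*l + 1)^2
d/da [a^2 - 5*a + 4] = 2*a - 5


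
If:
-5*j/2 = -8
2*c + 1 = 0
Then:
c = -1/2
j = 16/5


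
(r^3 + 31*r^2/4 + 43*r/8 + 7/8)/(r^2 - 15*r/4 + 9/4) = (8*r^3 + 62*r^2 + 43*r + 7)/(2*(4*r^2 - 15*r + 9))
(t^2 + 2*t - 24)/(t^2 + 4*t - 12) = (t - 4)/(t - 2)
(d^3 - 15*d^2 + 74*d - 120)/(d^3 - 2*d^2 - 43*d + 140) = (d - 6)/(d + 7)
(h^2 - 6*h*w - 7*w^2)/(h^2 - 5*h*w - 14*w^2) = (h + w)/(h + 2*w)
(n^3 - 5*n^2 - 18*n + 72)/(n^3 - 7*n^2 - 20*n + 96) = (n - 6)/(n - 8)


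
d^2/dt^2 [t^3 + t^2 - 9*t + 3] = 6*t + 2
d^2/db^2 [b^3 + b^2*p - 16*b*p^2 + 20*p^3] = 6*b + 2*p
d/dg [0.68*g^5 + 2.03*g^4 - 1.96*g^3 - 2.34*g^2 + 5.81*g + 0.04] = 3.4*g^4 + 8.12*g^3 - 5.88*g^2 - 4.68*g + 5.81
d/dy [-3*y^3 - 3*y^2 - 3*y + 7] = -9*y^2 - 6*y - 3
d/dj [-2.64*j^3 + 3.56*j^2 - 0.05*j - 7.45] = -7.92*j^2 + 7.12*j - 0.05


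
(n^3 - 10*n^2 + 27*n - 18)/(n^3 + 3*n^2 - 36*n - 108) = (n^2 - 4*n + 3)/(n^2 + 9*n + 18)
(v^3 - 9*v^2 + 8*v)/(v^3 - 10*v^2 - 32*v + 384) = v*(v - 1)/(v^2 - 2*v - 48)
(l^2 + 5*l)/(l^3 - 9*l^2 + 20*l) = (l + 5)/(l^2 - 9*l + 20)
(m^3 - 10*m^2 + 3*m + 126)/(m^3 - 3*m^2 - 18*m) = (m - 7)/m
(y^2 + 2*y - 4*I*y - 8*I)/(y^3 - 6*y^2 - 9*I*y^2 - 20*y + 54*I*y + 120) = (y + 2)/(y^2 - y*(6 + 5*I) + 30*I)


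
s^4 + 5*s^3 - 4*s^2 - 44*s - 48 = (s - 3)*(s + 2)^2*(s + 4)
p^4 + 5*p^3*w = p^3*(p + 5*w)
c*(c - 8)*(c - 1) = c^3 - 9*c^2 + 8*c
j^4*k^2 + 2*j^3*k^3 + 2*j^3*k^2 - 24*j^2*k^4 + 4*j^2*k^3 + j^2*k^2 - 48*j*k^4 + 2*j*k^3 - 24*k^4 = (j - 4*k)*(j + 6*k)*(j*k + k)^2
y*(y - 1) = y^2 - y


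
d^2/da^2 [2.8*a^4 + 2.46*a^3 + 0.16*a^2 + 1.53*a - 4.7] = 33.6*a^2 + 14.76*a + 0.32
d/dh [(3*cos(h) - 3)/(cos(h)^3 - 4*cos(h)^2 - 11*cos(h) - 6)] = 3*(-9*cos(h) + cos(2*h) + 18)*sin(h)/((cos(h) - 6)^2*(cos(h) + 1)^3)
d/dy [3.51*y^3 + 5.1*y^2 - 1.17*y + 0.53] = 10.53*y^2 + 10.2*y - 1.17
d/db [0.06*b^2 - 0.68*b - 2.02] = 0.12*b - 0.68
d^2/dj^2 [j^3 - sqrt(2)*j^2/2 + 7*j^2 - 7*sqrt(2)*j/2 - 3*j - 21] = 6*j - sqrt(2) + 14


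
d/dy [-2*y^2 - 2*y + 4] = -4*y - 2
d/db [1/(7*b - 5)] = -7/(7*b - 5)^2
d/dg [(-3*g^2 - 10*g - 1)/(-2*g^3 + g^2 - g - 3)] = (-6*g^4 - 40*g^3 + 7*g^2 + 20*g + 29)/(4*g^6 - 4*g^5 + 5*g^4 + 10*g^3 - 5*g^2 + 6*g + 9)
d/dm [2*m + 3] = 2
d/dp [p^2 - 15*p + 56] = 2*p - 15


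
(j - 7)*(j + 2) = j^2 - 5*j - 14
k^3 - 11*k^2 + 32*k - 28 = (k - 7)*(k - 2)^2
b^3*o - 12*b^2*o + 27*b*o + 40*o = (b - 8)*(b - 5)*(b*o + o)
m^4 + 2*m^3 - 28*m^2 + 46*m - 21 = (m - 3)*(m - 1)^2*(m + 7)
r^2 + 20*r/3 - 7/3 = (r - 1/3)*(r + 7)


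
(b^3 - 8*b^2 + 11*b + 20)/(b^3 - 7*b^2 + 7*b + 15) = (b - 4)/(b - 3)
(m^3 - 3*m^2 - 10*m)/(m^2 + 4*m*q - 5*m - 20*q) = m*(m + 2)/(m + 4*q)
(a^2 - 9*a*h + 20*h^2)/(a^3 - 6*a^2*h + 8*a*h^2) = (a - 5*h)/(a*(a - 2*h))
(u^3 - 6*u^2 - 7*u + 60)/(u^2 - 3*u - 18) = (u^2 - 9*u + 20)/(u - 6)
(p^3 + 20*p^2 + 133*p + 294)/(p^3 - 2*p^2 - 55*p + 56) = (p^2 + 13*p + 42)/(p^2 - 9*p + 8)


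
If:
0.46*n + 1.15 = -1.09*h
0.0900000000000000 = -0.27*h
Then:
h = -0.33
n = -1.71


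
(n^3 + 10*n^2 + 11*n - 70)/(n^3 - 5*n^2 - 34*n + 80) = (n + 7)/(n - 8)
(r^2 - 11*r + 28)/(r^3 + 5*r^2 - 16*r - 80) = (r - 7)/(r^2 + 9*r + 20)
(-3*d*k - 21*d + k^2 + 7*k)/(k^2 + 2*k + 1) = (-3*d*k - 21*d + k^2 + 7*k)/(k^2 + 2*k + 1)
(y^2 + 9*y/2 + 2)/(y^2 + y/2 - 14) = (2*y + 1)/(2*y - 7)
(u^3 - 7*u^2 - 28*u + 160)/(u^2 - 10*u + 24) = (u^2 - 3*u - 40)/(u - 6)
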